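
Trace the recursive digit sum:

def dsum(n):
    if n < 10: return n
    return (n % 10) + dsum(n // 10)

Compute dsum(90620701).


dsum(90620701) = 1 + dsum(9062070)
dsum(9062070) = 0 + dsum(906207)
dsum(906207) = 7 + dsum(90620)
dsum(90620) = 0 + dsum(9062)
dsum(9062) = 2 + dsum(906)
dsum(906) = 6 + dsum(90)
dsum(90) = 0 + dsum(9)
dsum(9) = 9  (base case)
Total: 1 + 0 + 7 + 0 + 2 + 6 + 0 + 9 = 25

25


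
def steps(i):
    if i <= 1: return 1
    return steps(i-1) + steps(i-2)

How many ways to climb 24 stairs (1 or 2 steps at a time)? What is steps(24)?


Building up from base cases:
steps(0) = 1
steps(1) = 1
steps(2) = steps(1) + steps(0) = 1 + 1 = 2
steps(3) = steps(2) + steps(1) = 2 + 1 = 3
steps(4) = steps(3) + steps(2) = 3 + 2 = 5
steps(5) = steps(4) + steps(3) = 5 + 3 = 8
steps(6) = steps(5) + steps(4) = 8 + 5 = 13
steps(7) = steps(6) + steps(5) = 13 + 8 = 21
steps(8) = steps(7) + steps(6) = 21 + 13 = 34
steps(9) = steps(8) + steps(7) = 34 + 21 = 55
steps(10) = steps(9) + steps(8) = 55 + 34 = 89
steps(11) = steps(10) + steps(9) = 89 + 55 = 144
steps(12) = steps(11) + steps(10) = 144 + 89 = 233
steps(13) = steps(12) + steps(11) = 233 + 144 = 377
steps(14) = steps(13) + steps(12) = 377 + 233 = 610
steps(15) = steps(14) + steps(13) = 610 + 377 = 987
steps(16) = steps(15) + steps(14) = 987 + 610 = 1597
steps(17) = steps(16) + steps(15) = 1597 + 987 = 2584
steps(18) = steps(17) + steps(16) = 2584 + 1597 = 4181
steps(19) = steps(18) + steps(17) = 4181 + 2584 = 6765
steps(20) = steps(19) + steps(18) = 6765 + 4181 = 10946
steps(21) = steps(20) + steps(19) = 10946 + 6765 = 17711
steps(22) = steps(21) + steps(20) = 17711 + 10946 = 28657
steps(23) = steps(22) + steps(21) = 28657 + 17711 = 46368
steps(24) = steps(23) + steps(22) = 46368 + 28657 = 75025

75025


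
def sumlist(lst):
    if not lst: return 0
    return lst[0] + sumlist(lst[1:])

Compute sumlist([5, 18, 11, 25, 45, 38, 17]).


sumlist([5, 18, 11, 25, 45, 38, 17]) = 5 + sumlist([18, 11, 25, 45, 38, 17])
sumlist([18, 11, 25, 45, 38, 17]) = 18 + sumlist([11, 25, 45, 38, 17])
sumlist([11, 25, 45, 38, 17]) = 11 + sumlist([25, 45, 38, 17])
sumlist([25, 45, 38, 17]) = 25 + sumlist([45, 38, 17])
sumlist([45, 38, 17]) = 45 + sumlist([38, 17])
sumlist([38, 17]) = 38 + sumlist([17])
sumlist([17]) = 17 + sumlist([])
sumlist([]) = 0  (base case)
Total: 5 + 18 + 11 + 25 + 45 + 38 + 17 + 0 = 159

159


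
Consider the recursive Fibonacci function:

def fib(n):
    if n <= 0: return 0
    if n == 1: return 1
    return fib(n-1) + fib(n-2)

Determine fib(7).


Computing fib(7) bottom-up:
fib(0) = 0
fib(1) = 1
fib(2) = fib(1) + fib(0) = 1 + 0 = 1
fib(3) = fib(2) + fib(1) = 1 + 1 = 2
fib(4) = fib(3) + fib(2) = 2 + 1 = 3
fib(5) = fib(4) + fib(3) = 3 + 2 = 5
fib(6) = fib(5) + fib(4) = 5 + 3 = 8
fib(7) = fib(6) + fib(5) = 8 + 5 = 13

13


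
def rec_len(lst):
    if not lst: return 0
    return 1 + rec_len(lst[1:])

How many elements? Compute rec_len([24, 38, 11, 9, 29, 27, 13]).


rec_len([24, 38, 11, 9, 29, 27, 13]) = 1 + rec_len([38, 11, 9, 29, 27, 13])
rec_len([38, 11, 9, 29, 27, 13]) = 1 + rec_len([11, 9, 29, 27, 13])
rec_len([11, 9, 29, 27, 13]) = 1 + rec_len([9, 29, 27, 13])
rec_len([9, 29, 27, 13]) = 1 + rec_len([29, 27, 13])
rec_len([29, 27, 13]) = 1 + rec_len([27, 13])
rec_len([27, 13]) = 1 + rec_len([13])
rec_len([13]) = 1 + rec_len([])
rec_len([]) = 0  (base case)
Unwinding: 1 + 1 + 1 + 1 + 1 + 1 + 1 + 0 = 7

7


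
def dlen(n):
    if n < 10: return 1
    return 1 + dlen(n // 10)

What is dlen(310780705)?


dlen(310780705) = 1 + dlen(31078070)
dlen(31078070) = 1 + dlen(3107807)
dlen(3107807) = 1 + dlen(310780)
dlen(310780) = 1 + dlen(31078)
dlen(31078) = 1 + dlen(3107)
dlen(3107) = 1 + dlen(310)
dlen(310) = 1 + dlen(31)
dlen(31) = 1 + dlen(3)
dlen(3) = 1  (base case: 3 < 10)
Unwinding: 1 + 1 + 1 + 1 + 1 + 1 + 1 + 1 + 1 = 9

9


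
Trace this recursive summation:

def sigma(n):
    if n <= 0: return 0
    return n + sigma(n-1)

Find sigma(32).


sigma(32)
= 32 + 31 + 30 + 29 + 28 + 27 + 26 + 25 + 24 + 23 + 22 + 21 + 20 + 19 + 18 + 17 + 16 + 15 + 14 + 13 + 12 + 11 + 10 + 9 + 8 + 7 + 6 + 5 + 4 + 3 + 2 + 1 + sigma(0)
= 32 + 31 + 30 + 29 + 28 + 27 + 26 + 25 + 24 + 23 + 22 + 21 + 20 + 19 + 18 + 17 + 16 + 15 + 14 + 13 + 12 + 11 + 10 + 9 + 8 + 7 + 6 + 5 + 4 + 3 + 2 + 1 + 0
= 528

528


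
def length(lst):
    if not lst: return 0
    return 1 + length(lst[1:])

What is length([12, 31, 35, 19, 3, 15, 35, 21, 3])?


length([12, 31, 35, 19, 3, 15, 35, 21, 3]) = 1 + length([31, 35, 19, 3, 15, 35, 21, 3])
length([31, 35, 19, 3, 15, 35, 21, 3]) = 1 + length([35, 19, 3, 15, 35, 21, 3])
length([35, 19, 3, 15, 35, 21, 3]) = 1 + length([19, 3, 15, 35, 21, 3])
length([19, 3, 15, 35, 21, 3]) = 1 + length([3, 15, 35, 21, 3])
length([3, 15, 35, 21, 3]) = 1 + length([15, 35, 21, 3])
length([15, 35, 21, 3]) = 1 + length([35, 21, 3])
length([35, 21, 3]) = 1 + length([21, 3])
length([21, 3]) = 1 + length([3])
length([3]) = 1 + length([])
length([]) = 0  (base case)
Unwinding: 1 + 1 + 1 + 1 + 1 + 1 + 1 + 1 + 1 + 0 = 9

9


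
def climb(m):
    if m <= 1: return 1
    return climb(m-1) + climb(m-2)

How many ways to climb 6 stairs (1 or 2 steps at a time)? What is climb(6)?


Building up from base cases:
climb(0) = 1
climb(1) = 1
climb(2) = climb(1) + climb(0) = 1 + 1 = 2
climb(3) = climb(2) + climb(1) = 2 + 1 = 3
climb(4) = climb(3) + climb(2) = 3 + 2 = 5
climb(5) = climb(4) + climb(3) = 5 + 3 = 8
climb(6) = climb(5) + climb(4) = 8 + 5 = 13

13


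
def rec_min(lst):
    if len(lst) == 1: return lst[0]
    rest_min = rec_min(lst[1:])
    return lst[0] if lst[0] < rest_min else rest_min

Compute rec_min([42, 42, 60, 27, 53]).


rec_min([42, 42, 60, 27, 53]): compare 42 with rec_min([42, 60, 27, 53])
rec_min([42, 60, 27, 53]): compare 42 with rec_min([60, 27, 53])
rec_min([60, 27, 53]): compare 60 with rec_min([27, 53])
rec_min([27, 53]): compare 27 with rec_min([53])
rec_min([53]) = 53  (base case)
Compare 27 with 53 -> 27
Compare 60 with 27 -> 27
Compare 42 with 27 -> 27
Compare 42 with 27 -> 27

27


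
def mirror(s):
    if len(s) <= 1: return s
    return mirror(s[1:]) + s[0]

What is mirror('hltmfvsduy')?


mirror('hltmfvsduy') = mirror('ltmfvsduy') + 'h'
mirror('ltmfvsduy') = mirror('tmfvsduy') + 'l'
mirror('tmfvsduy') = mirror('mfvsduy') + 't'
mirror('mfvsduy') = mirror('fvsduy') + 'm'
mirror('fvsduy') = mirror('vsduy') + 'f'
mirror('vsduy') = mirror('sduy') + 'v'
mirror('sduy') = mirror('duy') + 's'
mirror('duy') = mirror('uy') + 'd'
mirror('uy') = mirror('y') + 'u'
mirror('y') = 'y'  (base case)
Concatenating: 'y' + 'u' + 'd' + 's' + 'v' + 'f' + 'm' + 't' + 'l' + 'h' = 'yudsvfmtlh'

yudsvfmtlh


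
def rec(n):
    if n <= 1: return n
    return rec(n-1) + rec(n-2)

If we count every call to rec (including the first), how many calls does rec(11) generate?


Let C(n) = total calls for rec(n)
C(0) = 1, C(1) = 1
C(2) = 1 + C(1) + C(0) = 1 + 1 + 1 = 3
C(3) = 1 + C(2) + C(1) = 1 + 3 + 1 = 5
C(4) = 1 + C(3) + C(2) = 1 + 5 + 3 = 9
C(5) = 1 + C(4) + C(3) = 1 + 9 + 5 = 15
C(6) = 1 + C(5) + C(4) = 1 + 15 + 9 = 25
C(7) = 1 + C(6) + C(5) = 1 + 25 + 15 = 41
C(8) = 1 + C(7) + C(6) = 1 + 41 + 25 = 67
C(9) = 1 + C(8) + C(7) = 1 + 67 + 41 = 109
C(10) = 1 + C(9) + C(8) = 1 + 109 + 67 = 177
C(11) = 1 + C(10) + C(9) = 1 + 177 + 109 = 287

287


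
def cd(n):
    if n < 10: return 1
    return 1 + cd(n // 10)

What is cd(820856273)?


cd(820856273) = 1 + cd(82085627)
cd(82085627) = 1 + cd(8208562)
cd(8208562) = 1 + cd(820856)
cd(820856) = 1 + cd(82085)
cd(82085) = 1 + cd(8208)
cd(8208) = 1 + cd(820)
cd(820) = 1 + cd(82)
cd(82) = 1 + cd(8)
cd(8) = 1  (base case: 8 < 10)
Unwinding: 1 + 1 + 1 + 1 + 1 + 1 + 1 + 1 + 1 = 9

9


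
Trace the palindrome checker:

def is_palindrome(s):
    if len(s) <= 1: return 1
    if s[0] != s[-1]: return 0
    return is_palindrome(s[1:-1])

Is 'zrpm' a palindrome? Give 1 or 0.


is_palindrome('zrpm'): s[0]='z' != s[-1]='m' -> return 0
Result: 0 (not a palindrome)

0


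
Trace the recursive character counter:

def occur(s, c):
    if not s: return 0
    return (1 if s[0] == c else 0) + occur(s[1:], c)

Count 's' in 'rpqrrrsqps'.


s[0]='r' != 's' -> 0
s[0]='p' != 's' -> 0
s[0]='q' != 's' -> 0
s[0]='r' != 's' -> 0
s[0]='r' != 's' -> 0
s[0]='r' != 's' -> 0
s[0]='s' == 's' -> 1
s[0]='q' != 's' -> 0
s[0]='p' != 's' -> 0
s[0]='s' == 's' -> 1
Sum: 0 + 0 + 0 + 0 + 0 + 0 + 1 + 0 + 0 + 1 = 2

2


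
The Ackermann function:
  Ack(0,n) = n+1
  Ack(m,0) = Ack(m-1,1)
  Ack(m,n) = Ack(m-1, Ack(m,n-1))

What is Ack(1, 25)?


Ack(1, 25) = Ack(0, Ack(1, 24))
  Ack(1, 24) = Ack(0, Ack(1, 23))
    Ack(1, 23) = Ack(0, Ack(1, 22))
      Ack(1, 22) = Ack(0, Ack(1, 21))
        Ack(1, 21) = Ack(0, Ack(1, 20))
          Ack(1, 20) = Ack(0, Ack(1, 19))
          Ack(1, 19) = Ack(0, Ack(1, 18))
          Ack(1, 18) = Ack(0, Ack(1, 17))
          Ack(1, 17) = Ack(0, Ack(1, 16))
          Ack(1, 16) = Ack(0, Ack(1, 15))
          Ack(1, 15) = Ack(0, Ack(1, 14))
          Ack(1, 14) = Ack(0, Ack(1, 13))
          Ack(1, 13) = Ack(0, Ack(1, 12))
          Ack(1, 12) = Ack(0, Ack(1, 11))
          Ack(1, 11) = Ack(0, Ack(1, 10))
          Ack(1, 10) = Ack(0, Ack(1, 9))
          Ack(1, 9) = Ack(0, Ack(1, 8))
          Ack(1, 8) = Ack(0, Ack(1, 7))
          Ack(1, 7) = Ack(0, Ack(1, 6))
          Ack(1, 6) = Ack(0, Ack(1, 5))
          Ack(1, 5) = Ack(0, Ack(1, 4))
          Ack(1, 4) = Ack(0, Ack(1, 3))
          Ack(1, 3) = Ack(0, Ack(1, 2))
          Ack(1, 2) = Ack(0, Ack(1, 1))
          Ack(1, 1) = Ack(0, Ack(1, 0))
... (trace truncated)
Result: Ack(1, 25) = 27

27


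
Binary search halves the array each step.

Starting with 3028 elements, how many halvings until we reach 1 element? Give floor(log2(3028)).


3028 / 2 = 1514
1514 / 2 = 757
757 / 2 = 378
378 / 2 = 189
189 / 2 = 94
94 / 2 = 47
47 / 2 = 23
23 / 2 = 11
11 / 2 = 5
5 / 2 = 2
2 / 2 = 1
Reached 1 after 11 halvings

11


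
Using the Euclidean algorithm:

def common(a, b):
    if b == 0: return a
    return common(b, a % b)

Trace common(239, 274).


common(239, 274) = common(274, 239)
common(274, 239) = common(239, 35)
common(239, 35) = common(35, 29)
common(35, 29) = common(29, 6)
common(29, 6) = common(6, 5)
common(6, 5) = common(5, 1)
common(5, 1) = common(1, 0)
common(1, 0) = 1  (base case)

1


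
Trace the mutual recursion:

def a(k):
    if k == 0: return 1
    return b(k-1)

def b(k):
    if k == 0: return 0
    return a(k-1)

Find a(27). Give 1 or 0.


a(27) = b(26)
b(26) = a(25)
a(25) = b(24)
b(24) = a(23)
a(23) = b(22)
b(22) = a(21)
a(21) = b(20)
b(20) = a(19)
a(19) = b(18)
b(18) = a(17)
a(17) = b(16)
b(16) = a(15)
a(15) = b(14)
b(14) = a(13)
a(13) = b(12)
b(12) = a(11)
a(11) = b(10)
b(10) = a(9)
a(9) = b(8)
b(8) = a(7)
a(7) = b(6)
b(6) = a(5)
a(5) = b(4)
b(4) = a(3)
a(3) = b(2)
b(2) = a(1)
a(1) = b(0)
b(0) = 0  (base case)
Result: 0

0


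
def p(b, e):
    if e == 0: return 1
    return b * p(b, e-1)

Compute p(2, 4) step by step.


p(2, 4)
= 2 * p(2, 3)
= 2 * 2 * p(2, 2)
= 2 * 2 * 2 * p(2, 1)
= 2 * 2 * 2 * 2 * p(2, 0)
= 2 * 2 * 2 * 2 * 1
= 16

16


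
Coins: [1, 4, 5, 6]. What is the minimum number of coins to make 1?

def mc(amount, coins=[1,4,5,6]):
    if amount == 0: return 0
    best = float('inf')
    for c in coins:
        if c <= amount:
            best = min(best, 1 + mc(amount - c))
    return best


Building up with DP:
mc(0) = 0
mc(1) = min(1+mc(0)=1+0=1) = 1

1


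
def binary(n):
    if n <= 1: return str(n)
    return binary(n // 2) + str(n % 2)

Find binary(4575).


binary(4575) = binary(2287) + '1'
binary(2287) = binary(1143) + '1'
binary(1143) = binary(571) + '1'
binary(571) = binary(285) + '1'
binary(285) = binary(142) + '1'
binary(142) = binary(71) + '0'
binary(71) = binary(35) + '1'
binary(35) = binary(17) + '1'
binary(17) = binary(8) + '1'
binary(8) = binary(4) + '0'
binary(4) = binary(2) + '0'
binary(2) = binary(1) + '0'
binary(1) = '1'  (base case)
Concatenating: '1' + '0' + '0' + '0' + '1' + '1' + '1' + '0' + '1' + '1' + '1' + '1' + '1' = '1000111011111'

1000111011111


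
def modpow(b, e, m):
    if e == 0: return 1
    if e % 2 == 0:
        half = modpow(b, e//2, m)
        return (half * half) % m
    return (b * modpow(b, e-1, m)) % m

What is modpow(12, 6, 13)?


modpow(12, 6, 13): e is even, compute modpow(12, 3, 13)
  modpow(12, 3, 13): e is odd, compute modpow(12, 2, 13)
    modpow(12, 2, 13): e is even, compute modpow(12, 1, 13)
      modpow(12, 1, 13): e is odd, compute modpow(12, 0, 13)
        modpow(12, 0, 13) = 1
      (12 * 1) % 13 = 12
    half=12, (12*12) % 13 = 1
  (12 * 1) % 13 = 12
half=12, (12*12) % 13 = 1

1


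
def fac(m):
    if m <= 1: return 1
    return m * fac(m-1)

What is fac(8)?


fac(8)
= 8 * fac(7)
= 8 * 7 * fac(6)
= 8 * 7 * 6 * fac(5)
= 8 * 7 * 6 * 5 * fac(4)
= 8 * 7 * 6 * 5 * 4 * fac(3)
= 8 * 7 * 6 * 5 * 4 * 3 * fac(2)
= 8 * 7 * 6 * 5 * 4 * 3 * 2 * fac(1)
= 8 * 7 * 6 * 5 * 4 * 3 * 2 * 1
= 40320

40320


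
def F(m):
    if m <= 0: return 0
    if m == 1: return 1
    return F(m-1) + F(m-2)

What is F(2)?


Computing F(2) bottom-up:
F(0) = 0
F(1) = 1
F(2) = F(1) + F(0) = 1 + 0 = 1

1


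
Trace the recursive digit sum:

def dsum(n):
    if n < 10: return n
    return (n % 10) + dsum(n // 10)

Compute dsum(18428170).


dsum(18428170) = 0 + dsum(1842817)
dsum(1842817) = 7 + dsum(184281)
dsum(184281) = 1 + dsum(18428)
dsum(18428) = 8 + dsum(1842)
dsum(1842) = 2 + dsum(184)
dsum(184) = 4 + dsum(18)
dsum(18) = 8 + dsum(1)
dsum(1) = 1  (base case)
Total: 0 + 7 + 1 + 8 + 2 + 4 + 8 + 1 = 31

31


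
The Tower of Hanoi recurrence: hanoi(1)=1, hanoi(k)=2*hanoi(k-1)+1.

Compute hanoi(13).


hanoi(13) = 2 * hanoi(12) + 1
hanoi(12) = 2 * hanoi(11) + 1
hanoi(11) = 2 * hanoi(10) + 1
hanoi(10) = 2 * hanoi(9) + 1
hanoi(9) = 2 * hanoi(8) + 1
hanoi(8) = 2 * hanoi(7) + 1
hanoi(7) = 2 * hanoi(6) + 1
hanoi(6) = 2 * hanoi(5) + 1
hanoi(5) = 2 * hanoi(4) + 1
hanoi(4) = 2 * hanoi(3) + 1
hanoi(3) = 2 * hanoi(2) + 1
hanoi(2) = 2 * hanoi(1) + 1
hanoi(1) = 1  (base case)
hanoi(2) = 2 * 1 + 1 = 3
hanoi(3) = 2 * 3 + 1 = 7
hanoi(4) = 2 * 7 + 1 = 15
hanoi(5) = 2 * 15 + 1 = 31
hanoi(6) = 2 * 31 + 1 = 63
hanoi(7) = 2 * 63 + 1 = 127
hanoi(8) = 2 * 127 + 1 = 255
hanoi(9) = 2 * 255 + 1 = 511
hanoi(10) = 2 * 511 + 1 = 1023
hanoi(11) = 2 * 1023 + 1 = 2047
hanoi(12) = 2 * 2047 + 1 = 4095
hanoi(13) = 2 * 4095 + 1 = 8191

8191


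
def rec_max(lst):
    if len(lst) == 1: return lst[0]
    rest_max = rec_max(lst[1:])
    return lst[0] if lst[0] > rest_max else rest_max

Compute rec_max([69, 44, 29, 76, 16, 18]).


rec_max([69, 44, 29, 76, 16, 18]): compare 69 with rec_max([44, 29, 76, 16, 18])
rec_max([44, 29, 76, 16, 18]): compare 44 with rec_max([29, 76, 16, 18])
rec_max([29, 76, 16, 18]): compare 29 with rec_max([76, 16, 18])
rec_max([76, 16, 18]): compare 76 with rec_max([16, 18])
rec_max([16, 18]): compare 16 with rec_max([18])
rec_max([18]) = 18  (base case)
Compare 16 with 18 -> 18
Compare 76 with 18 -> 76
Compare 29 with 76 -> 76
Compare 44 with 76 -> 76
Compare 69 with 76 -> 76

76


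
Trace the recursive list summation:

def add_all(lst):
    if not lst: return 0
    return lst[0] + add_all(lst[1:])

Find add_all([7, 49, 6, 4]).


add_all([7, 49, 6, 4]) = 7 + add_all([49, 6, 4])
add_all([49, 6, 4]) = 49 + add_all([6, 4])
add_all([6, 4]) = 6 + add_all([4])
add_all([4]) = 4 + add_all([])
add_all([]) = 0  (base case)
Total: 7 + 49 + 6 + 4 + 0 = 66

66


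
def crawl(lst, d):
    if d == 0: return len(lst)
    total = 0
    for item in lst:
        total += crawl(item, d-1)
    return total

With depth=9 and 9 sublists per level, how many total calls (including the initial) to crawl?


At depth 0 (root): 1 call
At depth 1: each of 1 parents calls crawl on 9 children = 9 calls
At depth 2: each of 9 parents calls crawl on 9 children = 81 calls
At depth 3: each of 81 parents calls crawl on 9 children = 729 calls
At depth 4: each of 729 parents calls crawl on 9 children = 6561 calls
At depth 5: each of 6561 parents calls crawl on 9 children = 59049 calls
At depth 6: each of 59049 parents calls crawl on 9 children = 531441 calls
At depth 7: each of 531441 parents calls crawl on 9 children = 4782969 calls
At depth 8: each of 4782969 parents calls crawl on 9 children = 43046721 calls
At depth 9: each of 43046721 parents calls crawl on 9 children = 387420489 calls
Total: 1 + 9 + 81 + 729 + 6561 + 59049 + 531441 + 4782969 + 43046721 + 387420489 = 435848050

435848050


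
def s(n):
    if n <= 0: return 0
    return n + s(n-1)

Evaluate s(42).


s(42)
= 42 + 41 + 40 + 39 + 38 + 37 + 36 + 35 + 34 + 33 + 32 + 31 + 30 + 29 + 28 + 27 + 26 + 25 + 24 + 23 + 22 + 21 + 20 + 19 + 18 + 17 + 16 + 15 + 14 + 13 + 12 + 11 + 10 + 9 + 8 + 7 + 6 + 5 + 4 + 3 + 2 + 1 + s(0)
= 42 + 41 + 40 + 39 + 38 + 37 + 36 + 35 + 34 + 33 + 32 + 31 + 30 + 29 + 28 + 27 + 26 + 25 + 24 + 23 + 22 + 21 + 20 + 19 + 18 + 17 + 16 + 15 + 14 + 13 + 12 + 11 + 10 + 9 + 8 + 7 + 6 + 5 + 4 + 3 + 2 + 1 + 0
= 903

903


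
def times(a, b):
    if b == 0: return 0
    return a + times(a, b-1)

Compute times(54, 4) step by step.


times(54, 4) = 54 + times(54, 3)
times(54, 3) = 54 + times(54, 2)
times(54, 2) = 54 + times(54, 1)
times(54, 1) = 54 + times(54, 0)
times(54, 0) = 0  (base case)
Total: 54 + 54 + 54 + 54 + 0 = 216

216


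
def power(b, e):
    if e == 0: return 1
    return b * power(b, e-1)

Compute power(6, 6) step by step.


power(6, 6)
= 6 * power(6, 5)
= 6 * 6 * power(6, 4)
= 6 * 6 * 6 * power(6, 3)
= 6 * 6 * 6 * 6 * power(6, 2)
= 6 * 6 * 6 * 6 * 6 * power(6, 1)
= 6 * 6 * 6 * 6 * 6 * 6 * power(6, 0)
= 6 * 6 * 6 * 6 * 6 * 6 * 1
= 46656

46656


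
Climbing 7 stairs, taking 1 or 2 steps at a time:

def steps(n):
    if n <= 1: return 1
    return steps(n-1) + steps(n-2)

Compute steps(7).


Building up from base cases:
steps(0) = 1
steps(1) = 1
steps(2) = steps(1) + steps(0) = 1 + 1 = 2
steps(3) = steps(2) + steps(1) = 2 + 1 = 3
steps(4) = steps(3) + steps(2) = 3 + 2 = 5
steps(5) = steps(4) + steps(3) = 5 + 3 = 8
steps(6) = steps(5) + steps(4) = 8 + 5 = 13
steps(7) = steps(6) + steps(5) = 13 + 8 = 21

21


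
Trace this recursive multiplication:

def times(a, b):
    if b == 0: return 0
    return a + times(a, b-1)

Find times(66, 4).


times(66, 4) = 66 + times(66, 3)
times(66, 3) = 66 + times(66, 2)
times(66, 2) = 66 + times(66, 1)
times(66, 1) = 66 + times(66, 0)
times(66, 0) = 0  (base case)
Total: 66 + 66 + 66 + 66 + 0 = 264

264


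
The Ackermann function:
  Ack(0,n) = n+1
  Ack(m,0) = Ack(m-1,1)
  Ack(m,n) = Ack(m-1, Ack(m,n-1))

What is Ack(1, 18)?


Ack(1, 18) = Ack(0, Ack(1, 17))
  Ack(1, 17) = Ack(0, Ack(1, 16))
    Ack(1, 16) = Ack(0, Ack(1, 15))
      Ack(1, 15) = Ack(0, Ack(1, 14))
        Ack(1, 14) = Ack(0, Ack(1, 13))
          Ack(1, 13) = Ack(0, Ack(1, 12))
          Ack(1, 12) = Ack(0, Ack(1, 11))
          Ack(1, 11) = Ack(0, Ack(1, 10))
          Ack(1, 10) = Ack(0, Ack(1, 9))
          Ack(1, 9) = Ack(0, Ack(1, 8))
          Ack(1, 8) = Ack(0, Ack(1, 7))
          Ack(1, 7) = Ack(0, Ack(1, 6))
          Ack(1, 6) = Ack(0, Ack(1, 5))
          Ack(1, 5) = Ack(0, Ack(1, 4))
          Ack(1, 4) = Ack(0, Ack(1, 3))
          Ack(1, 3) = Ack(0, Ack(1, 2))
          Ack(1, 2) = Ack(0, Ack(1, 1))
          Ack(1, 1) = Ack(0, Ack(1, 0))
          Ack(1, 0) = Ack(0, 1)
          Ack(0, 1) = 2
            = Ack(0, 2)
          Ack(0, 2) = 3
            = Ack(0, 3)
          Ack(0, 3) = 4
            = Ack(0, 4)
... (trace truncated)
Result: Ack(1, 18) = 20

20


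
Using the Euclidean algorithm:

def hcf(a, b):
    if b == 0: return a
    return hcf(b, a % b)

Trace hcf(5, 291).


hcf(5, 291) = hcf(291, 5)
hcf(291, 5) = hcf(5, 1)
hcf(5, 1) = hcf(1, 0)
hcf(1, 0) = 1  (base case)

1


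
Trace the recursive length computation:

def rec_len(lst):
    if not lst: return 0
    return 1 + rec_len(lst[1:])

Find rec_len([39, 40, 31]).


rec_len([39, 40, 31]) = 1 + rec_len([40, 31])
rec_len([40, 31]) = 1 + rec_len([31])
rec_len([31]) = 1 + rec_len([])
rec_len([]) = 0  (base case)
Unwinding: 1 + 1 + 1 + 0 = 3

3


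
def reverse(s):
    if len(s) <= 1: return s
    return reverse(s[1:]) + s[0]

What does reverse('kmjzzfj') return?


reverse('kmjzzfj') = reverse('mjzzfj') + 'k'
reverse('mjzzfj') = reverse('jzzfj') + 'm'
reverse('jzzfj') = reverse('zzfj') + 'j'
reverse('zzfj') = reverse('zfj') + 'z'
reverse('zfj') = reverse('fj') + 'z'
reverse('fj') = reverse('j') + 'f'
reverse('j') = 'j'  (base case)
Concatenating: 'j' + 'f' + 'z' + 'z' + 'j' + 'm' + 'k' = 'jfzzjmk'

jfzzjmk


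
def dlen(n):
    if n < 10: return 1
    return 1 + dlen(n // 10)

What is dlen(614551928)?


dlen(614551928) = 1 + dlen(61455192)
dlen(61455192) = 1 + dlen(6145519)
dlen(6145519) = 1 + dlen(614551)
dlen(614551) = 1 + dlen(61455)
dlen(61455) = 1 + dlen(6145)
dlen(6145) = 1 + dlen(614)
dlen(614) = 1 + dlen(61)
dlen(61) = 1 + dlen(6)
dlen(6) = 1  (base case: 6 < 10)
Unwinding: 1 + 1 + 1 + 1 + 1 + 1 + 1 + 1 + 1 = 9

9


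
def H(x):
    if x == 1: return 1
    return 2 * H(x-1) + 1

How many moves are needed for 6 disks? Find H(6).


H(6) = 2 * H(5) + 1
H(5) = 2 * H(4) + 1
H(4) = 2 * H(3) + 1
H(3) = 2 * H(2) + 1
H(2) = 2 * H(1) + 1
H(1) = 1  (base case)
H(2) = 2 * 1 + 1 = 3
H(3) = 2 * 3 + 1 = 7
H(4) = 2 * 7 + 1 = 15
H(5) = 2 * 15 + 1 = 31
H(6) = 2 * 31 + 1 = 63

63


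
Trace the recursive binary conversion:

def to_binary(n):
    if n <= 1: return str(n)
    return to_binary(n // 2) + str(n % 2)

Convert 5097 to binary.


to_binary(5097) = to_binary(2548) + '1'
to_binary(2548) = to_binary(1274) + '0'
to_binary(1274) = to_binary(637) + '0'
to_binary(637) = to_binary(318) + '1'
to_binary(318) = to_binary(159) + '0'
to_binary(159) = to_binary(79) + '1'
to_binary(79) = to_binary(39) + '1'
to_binary(39) = to_binary(19) + '1'
to_binary(19) = to_binary(9) + '1'
to_binary(9) = to_binary(4) + '1'
to_binary(4) = to_binary(2) + '0'
to_binary(2) = to_binary(1) + '0'
to_binary(1) = '1'  (base case)
Concatenating: '1' + '0' + '0' + '1' + '1' + '1' + '1' + '1' + '0' + '1' + '0' + '0' + '1' = '1001111101001'

1001111101001


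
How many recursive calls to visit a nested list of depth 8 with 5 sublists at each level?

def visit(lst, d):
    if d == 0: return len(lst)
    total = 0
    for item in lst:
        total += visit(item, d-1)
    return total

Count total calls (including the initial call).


At depth 0 (root): 1 call
At depth 1: each of 1 parents calls visit on 5 children = 5 calls
At depth 2: each of 5 parents calls visit on 5 children = 25 calls
At depth 3: each of 25 parents calls visit on 5 children = 125 calls
At depth 4: each of 125 parents calls visit on 5 children = 625 calls
At depth 5: each of 625 parents calls visit on 5 children = 3125 calls
At depth 6: each of 3125 parents calls visit on 5 children = 15625 calls
At depth 7: each of 15625 parents calls visit on 5 children = 78125 calls
At depth 8: each of 78125 parents calls visit on 5 children = 390625 calls
Total: 1 + 5 + 25 + 125 + 625 + 3125 + 15625 + 78125 + 390625 = 488281

488281


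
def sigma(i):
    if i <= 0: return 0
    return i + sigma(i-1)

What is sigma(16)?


sigma(16)
= 16 + 15 + 14 + 13 + 12 + 11 + 10 + 9 + 8 + 7 + 6 + 5 + 4 + 3 + 2 + 1 + sigma(0)
= 16 + 15 + 14 + 13 + 12 + 11 + 10 + 9 + 8 + 7 + 6 + 5 + 4 + 3 + 2 + 1 + 0
= 136

136


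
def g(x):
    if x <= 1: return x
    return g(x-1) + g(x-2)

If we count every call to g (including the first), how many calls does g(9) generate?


Let C(n) = total calls for g(n)
C(0) = 1, C(1) = 1
C(2) = 1 + C(1) + C(0) = 1 + 1 + 1 = 3
C(3) = 1 + C(2) + C(1) = 1 + 3 + 1 = 5
C(4) = 1 + C(3) + C(2) = 1 + 5 + 3 = 9
C(5) = 1 + C(4) + C(3) = 1 + 9 + 5 = 15
C(6) = 1 + C(5) + C(4) = 1 + 15 + 9 = 25
C(7) = 1 + C(6) + C(5) = 1 + 25 + 15 = 41
C(8) = 1 + C(7) + C(6) = 1 + 41 + 25 = 67
C(9) = 1 + C(8) + C(7) = 1 + 67 + 41 = 109

109


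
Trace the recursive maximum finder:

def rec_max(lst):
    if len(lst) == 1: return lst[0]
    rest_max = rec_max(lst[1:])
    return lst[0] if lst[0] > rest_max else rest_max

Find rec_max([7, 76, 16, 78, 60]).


rec_max([7, 76, 16, 78, 60]): compare 7 with rec_max([76, 16, 78, 60])
rec_max([76, 16, 78, 60]): compare 76 with rec_max([16, 78, 60])
rec_max([16, 78, 60]): compare 16 with rec_max([78, 60])
rec_max([78, 60]): compare 78 with rec_max([60])
rec_max([60]) = 60  (base case)
Compare 78 with 60 -> 78
Compare 16 with 78 -> 78
Compare 76 with 78 -> 78
Compare 7 with 78 -> 78

78


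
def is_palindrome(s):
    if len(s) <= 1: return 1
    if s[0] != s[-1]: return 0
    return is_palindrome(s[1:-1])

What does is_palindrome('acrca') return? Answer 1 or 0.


is_palindrome('acrca'): s[0]='a' == s[-1]='a' -> check is_palindrome('crc')
is_palindrome('crc'): s[0]='c' == s[-1]='c' -> check is_palindrome('r')
is_palindrome('r'): len <= 1 -> return 1  (base case)
Result: 1 (palindrome)

1


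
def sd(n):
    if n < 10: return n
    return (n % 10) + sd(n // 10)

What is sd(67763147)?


sd(67763147) = 7 + sd(6776314)
sd(6776314) = 4 + sd(677631)
sd(677631) = 1 + sd(67763)
sd(67763) = 3 + sd(6776)
sd(6776) = 6 + sd(677)
sd(677) = 7 + sd(67)
sd(67) = 7 + sd(6)
sd(6) = 6  (base case)
Total: 7 + 4 + 1 + 3 + 6 + 7 + 7 + 6 = 41

41


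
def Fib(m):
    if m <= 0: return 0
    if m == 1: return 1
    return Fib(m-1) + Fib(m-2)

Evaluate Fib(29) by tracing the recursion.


Computing Fib(29) bottom-up:
Fib(0) = 0
Fib(1) = 1
Fib(2) = Fib(1) + Fib(0) = 1 + 0 = 1
Fib(3) = Fib(2) + Fib(1) = 1 + 1 = 2
Fib(4) = Fib(3) + Fib(2) = 2 + 1 = 3
Fib(5) = Fib(4) + Fib(3) = 3 + 2 = 5
Fib(6) = Fib(5) + Fib(4) = 5 + 3 = 8
Fib(7) = Fib(6) + Fib(5) = 8 + 5 = 13
Fib(8) = Fib(7) + Fib(6) = 13 + 8 = 21
Fib(9) = Fib(8) + Fib(7) = 21 + 13 = 34
Fib(10) = Fib(9) + Fib(8) = 34 + 21 = 55
Fib(11) = Fib(10) + Fib(9) = 55 + 34 = 89
Fib(12) = Fib(11) + Fib(10) = 89 + 55 = 144
Fib(13) = Fib(12) + Fib(11) = 144 + 89 = 233
Fib(14) = Fib(13) + Fib(12) = 233 + 144 = 377
Fib(15) = Fib(14) + Fib(13) = 377 + 233 = 610
Fib(16) = Fib(15) + Fib(14) = 610 + 377 = 987
Fib(17) = Fib(16) + Fib(15) = 987 + 610 = 1597
Fib(18) = Fib(17) + Fib(16) = 1597 + 987 = 2584
Fib(19) = Fib(18) + Fib(17) = 2584 + 1597 = 4181
Fib(20) = Fib(19) + Fib(18) = 4181 + 2584 = 6765
Fib(21) = Fib(20) + Fib(19) = 6765 + 4181 = 10946
Fib(22) = Fib(21) + Fib(20) = 10946 + 6765 = 17711
Fib(23) = Fib(22) + Fib(21) = 17711 + 10946 = 28657
Fib(24) = Fib(23) + Fib(22) = 28657 + 17711 = 46368
Fib(25) = Fib(24) + Fib(23) = 46368 + 28657 = 75025
Fib(26) = Fib(25) + Fib(24) = 75025 + 46368 = 121393
Fib(27) = Fib(26) + Fib(25) = 121393 + 75025 = 196418
Fib(28) = Fib(27) + Fib(26) = 196418 + 121393 = 317811
Fib(29) = Fib(28) + Fib(27) = 317811 + 196418 = 514229

514229


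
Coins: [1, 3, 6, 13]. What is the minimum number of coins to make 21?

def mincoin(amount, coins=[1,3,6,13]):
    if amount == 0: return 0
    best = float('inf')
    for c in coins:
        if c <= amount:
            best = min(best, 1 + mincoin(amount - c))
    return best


Building up with DP:
mincoin(0) = 0
mincoin(1) = min(1+mincoin(0)=1+0=1) = 1
mincoin(2) = min(1+mincoin(1)=1+1=2) = 2
mincoin(3) = min(1+mincoin(2)=1+2=3, 1+mincoin(0)=1+0=1) = 1
mincoin(4) = min(1+mincoin(3)=1+1=2, 1+mincoin(1)=1+1=2) = 2
mincoin(5) = min(1+mincoin(4)=1+2=3, 1+mincoin(2)=1+2=3) = 3
mincoin(6) = min(1+mincoin(5)=1+3=4, 1+mincoin(3)=1+1=2, 1+mincoin(0)=1+0=1) = 1
mincoin(7) = min(1+mincoin(6)=1+1=2, 1+mincoin(4)=1+2=3, 1+mincoin(1)=1+1=2) = 2
mincoin(8) = min(1+mincoin(7)=1+2=3, 1+mincoin(5)=1+3=4, 1+mincoin(2)=1+2=3) = 3
mincoin(9) = min(1+mincoin(8)=1+3=4, 1+mincoin(6)=1+1=2, 1+mincoin(3)=1+1=2) = 2
mincoin(10) = min(1+mincoin(9)=1+2=3, 1+mincoin(7)=1+2=3, 1+mincoin(4)=1+2=3) = 3
mincoin(11) = min(1+mincoin(10)=1+3=4, 1+mincoin(8)=1+3=4, 1+mincoin(5)=1+3=4) = 4
mincoin(12) = min(1+mincoin(11)=1+4=5, 1+mincoin(9)=1+2=3, 1+mincoin(6)=1+1=2) = 2
mincoin(13) = min(1+mincoin(12)=1+2=3, 1+mincoin(10)=1+3=4, 1+mincoin(7)=1+2=3, 1+mincoin(0)=1+0=1) = 1
mincoin(14) = min(1+mincoin(13)=1+1=2, 1+mincoin(11)=1+4=5, 1+mincoin(8)=1+3=4, 1+mincoin(1)=1+1=2) = 2
mincoin(15) = min(1+mincoin(14)=1+2=3, 1+mincoin(12)=1+2=3, 1+mincoin(9)=1+2=3, 1+mincoin(2)=1+2=3) = 3
mincoin(16) = min(1+mincoin(15)=1+3=4, 1+mincoin(13)=1+1=2, 1+mincoin(10)=1+3=4, 1+mincoin(3)=1+1=2) = 2
mincoin(17) = min(1+mincoin(16)=1+2=3, 1+mincoin(14)=1+2=3, 1+mincoin(11)=1+4=5, 1+mincoin(4)=1+2=3) = 3
mincoin(18) = min(1+mincoin(17)=1+3=4, 1+mincoin(15)=1+3=4, 1+mincoin(12)=1+2=3, 1+mincoin(5)=1+3=4) = 3
mincoin(19) = min(1+mincoin(18)=1+3=4, 1+mincoin(16)=1+2=3, 1+mincoin(13)=1+1=2, 1+mincoin(6)=1+1=2) = 2
mincoin(20) = min(1+mincoin(19)=1+2=3, 1+mincoin(17)=1+3=4, 1+mincoin(14)=1+2=3, 1+mincoin(7)=1+2=3) = 3
mincoin(21) = min(1+mincoin(20)=1+3=4, 1+mincoin(18)=1+3=4, 1+mincoin(15)=1+3=4, 1+mincoin(8)=1+3=4) = 4

4


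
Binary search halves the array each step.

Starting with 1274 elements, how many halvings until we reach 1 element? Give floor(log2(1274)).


1274 / 2 = 637
637 / 2 = 318
318 / 2 = 159
159 / 2 = 79
79 / 2 = 39
39 / 2 = 19
19 / 2 = 9
9 / 2 = 4
4 / 2 = 2
2 / 2 = 1
Reached 1 after 10 halvings

10


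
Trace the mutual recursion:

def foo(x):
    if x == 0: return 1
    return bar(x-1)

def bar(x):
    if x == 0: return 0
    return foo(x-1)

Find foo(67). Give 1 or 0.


foo(67) = bar(66)
bar(66) = foo(65)
foo(65) = bar(64)
bar(64) = foo(63)
foo(63) = bar(62)
bar(62) = foo(61)
foo(61) = bar(60)
bar(60) = foo(59)
foo(59) = bar(58)
bar(58) = foo(57)
foo(57) = bar(56)
bar(56) = foo(55)
foo(55) = bar(54)
bar(54) = foo(53)
foo(53) = bar(52)
bar(52) = foo(51)
foo(51) = bar(50)
bar(50) = foo(49)
foo(49) = bar(48)
bar(48) = foo(47)
foo(47) = bar(46)
bar(46) = foo(45)
foo(45) = bar(44)
bar(44) = foo(43)
foo(43) = bar(42)
bar(42) = foo(41)
foo(41) = bar(40)
bar(40) = foo(39)
foo(39) = bar(38)
bar(38) = foo(37)
foo(37) = bar(36)
bar(36) = foo(35)
foo(35) = bar(34)
bar(34) = foo(33)
foo(33) = bar(32)
bar(32) = foo(31)
foo(31) = bar(30)
bar(30) = foo(29)
foo(29) = bar(28)
bar(28) = foo(27)
foo(27) = bar(26)
bar(26) = foo(25)
foo(25) = bar(24)
bar(24) = foo(23)
foo(23) = bar(22)
bar(22) = foo(21)
foo(21) = bar(20)
bar(20) = foo(19)
foo(19) = bar(18)
bar(18) = foo(17)
foo(17) = bar(16)
bar(16) = foo(15)
foo(15) = bar(14)
bar(14) = foo(13)
foo(13) = bar(12)
bar(12) = foo(11)
foo(11) = bar(10)
bar(10) = foo(9)
foo(9) = bar(8)
bar(8) = foo(7)
foo(7) = bar(6)
bar(6) = foo(5)
foo(5) = bar(4)
bar(4) = foo(3)
foo(3) = bar(2)
bar(2) = foo(1)
foo(1) = bar(0)
bar(0) = 0  (base case)
Result: 0

0


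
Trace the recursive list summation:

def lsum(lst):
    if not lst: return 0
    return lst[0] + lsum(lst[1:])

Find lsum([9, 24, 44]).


lsum([9, 24, 44]) = 9 + lsum([24, 44])
lsum([24, 44]) = 24 + lsum([44])
lsum([44]) = 44 + lsum([])
lsum([]) = 0  (base case)
Total: 9 + 24 + 44 + 0 = 77

77


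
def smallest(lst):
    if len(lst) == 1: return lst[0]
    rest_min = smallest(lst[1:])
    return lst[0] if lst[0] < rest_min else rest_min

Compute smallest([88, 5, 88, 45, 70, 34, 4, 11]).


smallest([88, 5, 88, 45, 70, 34, 4, 11]): compare 88 with smallest([5, 88, 45, 70, 34, 4, 11])
smallest([5, 88, 45, 70, 34, 4, 11]): compare 5 with smallest([88, 45, 70, 34, 4, 11])
smallest([88, 45, 70, 34, 4, 11]): compare 88 with smallest([45, 70, 34, 4, 11])
smallest([45, 70, 34, 4, 11]): compare 45 with smallest([70, 34, 4, 11])
smallest([70, 34, 4, 11]): compare 70 with smallest([34, 4, 11])
smallest([34, 4, 11]): compare 34 with smallest([4, 11])
smallest([4, 11]): compare 4 with smallest([11])
smallest([11]) = 11  (base case)
Compare 4 with 11 -> 4
Compare 34 with 4 -> 4
Compare 70 with 4 -> 4
Compare 45 with 4 -> 4
Compare 88 with 4 -> 4
Compare 5 with 4 -> 4
Compare 88 with 4 -> 4

4


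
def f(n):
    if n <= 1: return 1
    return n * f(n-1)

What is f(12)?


f(12)
= 12 * f(11)
= 12 * 11 * f(10)
= 12 * 11 * 10 * f(9)
= 12 * 11 * 10 * 9 * f(8)
= 12 * 11 * 10 * 9 * 8 * f(7)
= 12 * 11 * 10 * 9 * 8 * 7 * f(6)
= 12 * 11 * 10 * 9 * 8 * 7 * 6 * f(5)
= 12 * 11 * 10 * 9 * 8 * 7 * 6 * 5 * f(4)
= 12 * 11 * 10 * 9 * 8 * 7 * 6 * 5 * 4 * f(3)
= 12 * 11 * 10 * 9 * 8 * 7 * 6 * 5 * 4 * 3 * f(2)
= 12 * 11 * 10 * 9 * 8 * 7 * 6 * 5 * 4 * 3 * 2 * f(1)
= 12 * 11 * 10 * 9 * 8 * 7 * 6 * 5 * 4 * 3 * 2 * 1
= 479001600

479001600


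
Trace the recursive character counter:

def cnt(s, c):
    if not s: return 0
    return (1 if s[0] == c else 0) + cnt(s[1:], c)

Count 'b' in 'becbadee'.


s[0]='b' == 'b' -> 1
s[0]='e' != 'b' -> 0
s[0]='c' != 'b' -> 0
s[0]='b' == 'b' -> 1
s[0]='a' != 'b' -> 0
s[0]='d' != 'b' -> 0
s[0]='e' != 'b' -> 0
s[0]='e' != 'b' -> 0
Sum: 1 + 0 + 0 + 1 + 0 + 0 + 0 + 0 = 2

2


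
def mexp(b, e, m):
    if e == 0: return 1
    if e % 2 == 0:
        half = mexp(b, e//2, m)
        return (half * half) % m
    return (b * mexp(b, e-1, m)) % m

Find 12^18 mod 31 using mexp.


mexp(12, 18, 31): e is even, compute mexp(12, 9, 31)
  mexp(12, 9, 31): e is odd, compute mexp(12, 8, 31)
    mexp(12, 8, 31): e is even, compute mexp(12, 4, 31)
      mexp(12, 4, 31): e is even, compute mexp(12, 2, 31)
        mexp(12, 2, 31): e is even, compute mexp(12, 1, 31)
          mexp(12, 1, 31): e is odd, compute mexp(12, 0, 31)
          mexp(12, 0, 31) = 1
          (12 * 1) % 31 = 12
        half=12, (12*12) % 31 = 20
      half=20, (20*20) % 31 = 28
    half=28, (28*28) % 31 = 9
  (12 * 9) % 31 = 15
half=15, (15*15) % 31 = 8

8


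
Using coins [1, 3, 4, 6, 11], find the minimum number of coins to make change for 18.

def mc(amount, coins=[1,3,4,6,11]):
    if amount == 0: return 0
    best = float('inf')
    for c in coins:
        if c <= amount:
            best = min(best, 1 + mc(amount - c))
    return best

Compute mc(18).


Building up with DP:
mc(0) = 0
mc(1) = min(1+mc(0)=1+0=1) = 1
mc(2) = min(1+mc(1)=1+1=2) = 2
mc(3) = min(1+mc(2)=1+2=3, 1+mc(0)=1+0=1) = 1
mc(4) = min(1+mc(3)=1+1=2, 1+mc(1)=1+1=2, 1+mc(0)=1+0=1) = 1
mc(5) = min(1+mc(4)=1+1=2, 1+mc(2)=1+2=3, 1+mc(1)=1+1=2) = 2
mc(6) = min(1+mc(5)=1+2=3, 1+mc(3)=1+1=2, 1+mc(2)=1+2=3, 1+mc(0)=1+0=1) = 1
mc(7) = min(1+mc(6)=1+1=2, 1+mc(4)=1+1=2, 1+mc(3)=1+1=2, 1+mc(1)=1+1=2) = 2
mc(8) = min(1+mc(7)=1+2=3, 1+mc(5)=1+2=3, 1+mc(4)=1+1=2, 1+mc(2)=1+2=3) = 2
mc(9) = min(1+mc(8)=1+2=3, 1+mc(6)=1+1=2, 1+mc(5)=1+2=3, 1+mc(3)=1+1=2) = 2
mc(10) = min(1+mc(9)=1+2=3, 1+mc(7)=1+2=3, 1+mc(6)=1+1=2, 1+mc(4)=1+1=2) = 2
mc(11) = min(1+mc(10)=1+2=3, 1+mc(8)=1+2=3, 1+mc(7)=1+2=3, 1+mc(5)=1+2=3, 1+mc(0)=1+0=1) = 1
mc(12) = min(1+mc(11)=1+1=2, 1+mc(9)=1+2=3, 1+mc(8)=1+2=3, 1+mc(6)=1+1=2, 1+mc(1)=1+1=2) = 2
mc(13) = min(1+mc(12)=1+2=3, 1+mc(10)=1+2=3, 1+mc(9)=1+2=3, 1+mc(7)=1+2=3, 1+mc(2)=1+2=3) = 3
mc(14) = min(1+mc(13)=1+3=4, 1+mc(11)=1+1=2, 1+mc(10)=1+2=3, 1+mc(8)=1+2=3, 1+mc(3)=1+1=2) = 2
mc(15) = min(1+mc(14)=1+2=3, 1+mc(12)=1+2=3, 1+mc(11)=1+1=2, 1+mc(9)=1+2=3, 1+mc(4)=1+1=2) = 2
mc(16) = min(1+mc(15)=1+2=3, 1+mc(13)=1+3=4, 1+mc(12)=1+2=3, 1+mc(10)=1+2=3, 1+mc(5)=1+2=3) = 3
mc(17) = min(1+mc(16)=1+3=4, 1+mc(14)=1+2=3, 1+mc(13)=1+3=4, 1+mc(11)=1+1=2, 1+mc(6)=1+1=2) = 2
mc(18) = min(1+mc(17)=1+2=3, 1+mc(15)=1+2=3, 1+mc(14)=1+2=3, 1+mc(12)=1+2=3, 1+mc(7)=1+2=3) = 3

3


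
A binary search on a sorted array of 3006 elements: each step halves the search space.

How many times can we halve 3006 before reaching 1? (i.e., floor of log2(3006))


3006 / 2 = 1503
1503 / 2 = 751
751 / 2 = 375
375 / 2 = 187
187 / 2 = 93
93 / 2 = 46
46 / 2 = 23
23 / 2 = 11
11 / 2 = 5
5 / 2 = 2
2 / 2 = 1
Reached 1 after 11 halvings

11


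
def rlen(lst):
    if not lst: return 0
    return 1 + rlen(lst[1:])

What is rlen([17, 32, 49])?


rlen([17, 32, 49]) = 1 + rlen([32, 49])
rlen([32, 49]) = 1 + rlen([49])
rlen([49]) = 1 + rlen([])
rlen([]) = 0  (base case)
Unwinding: 1 + 1 + 1 + 0 = 3

3


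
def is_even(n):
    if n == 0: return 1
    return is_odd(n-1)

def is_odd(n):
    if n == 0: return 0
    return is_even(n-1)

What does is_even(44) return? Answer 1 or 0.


is_even(44) = is_odd(43)
is_odd(43) = is_even(42)
is_even(42) = is_odd(41)
is_odd(41) = is_even(40)
is_even(40) = is_odd(39)
is_odd(39) = is_even(38)
is_even(38) = is_odd(37)
is_odd(37) = is_even(36)
is_even(36) = is_odd(35)
is_odd(35) = is_even(34)
is_even(34) = is_odd(33)
is_odd(33) = is_even(32)
is_even(32) = is_odd(31)
is_odd(31) = is_even(30)
is_even(30) = is_odd(29)
is_odd(29) = is_even(28)
is_even(28) = is_odd(27)
is_odd(27) = is_even(26)
is_even(26) = is_odd(25)
is_odd(25) = is_even(24)
is_even(24) = is_odd(23)
is_odd(23) = is_even(22)
is_even(22) = is_odd(21)
is_odd(21) = is_even(20)
is_even(20) = is_odd(19)
is_odd(19) = is_even(18)
is_even(18) = is_odd(17)
is_odd(17) = is_even(16)
is_even(16) = is_odd(15)
is_odd(15) = is_even(14)
is_even(14) = is_odd(13)
is_odd(13) = is_even(12)
is_even(12) = is_odd(11)
is_odd(11) = is_even(10)
is_even(10) = is_odd(9)
is_odd(9) = is_even(8)
is_even(8) = is_odd(7)
is_odd(7) = is_even(6)
is_even(6) = is_odd(5)
is_odd(5) = is_even(4)
is_even(4) = is_odd(3)
is_odd(3) = is_even(2)
is_even(2) = is_odd(1)
is_odd(1) = is_even(0)
is_even(0) = 1  (base case)
Result: 1

1


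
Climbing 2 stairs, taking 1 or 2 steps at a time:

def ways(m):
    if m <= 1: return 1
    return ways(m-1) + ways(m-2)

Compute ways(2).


Building up from base cases:
ways(0) = 1
ways(1) = 1
ways(2) = ways(1) + ways(0) = 1 + 1 = 2

2


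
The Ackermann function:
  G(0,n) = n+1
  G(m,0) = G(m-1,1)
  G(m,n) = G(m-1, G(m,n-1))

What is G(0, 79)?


G(0, 79) = 80
Result: G(0, 79) = 80

80


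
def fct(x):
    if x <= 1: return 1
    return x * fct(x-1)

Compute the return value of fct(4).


fct(4)
= 4 * fct(3)
= 4 * 3 * fct(2)
= 4 * 3 * 2 * fct(1)
= 4 * 3 * 2 * 1
= 24

24


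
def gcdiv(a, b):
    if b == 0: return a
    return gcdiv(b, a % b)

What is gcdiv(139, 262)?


gcdiv(139, 262) = gcdiv(262, 139)
gcdiv(262, 139) = gcdiv(139, 123)
gcdiv(139, 123) = gcdiv(123, 16)
gcdiv(123, 16) = gcdiv(16, 11)
gcdiv(16, 11) = gcdiv(11, 5)
gcdiv(11, 5) = gcdiv(5, 1)
gcdiv(5, 1) = gcdiv(1, 0)
gcdiv(1, 0) = 1  (base case)

1


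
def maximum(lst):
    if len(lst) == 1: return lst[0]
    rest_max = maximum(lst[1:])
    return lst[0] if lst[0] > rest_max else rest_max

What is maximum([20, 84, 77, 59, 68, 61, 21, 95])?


maximum([20, 84, 77, 59, 68, 61, 21, 95]): compare 20 with maximum([84, 77, 59, 68, 61, 21, 95])
maximum([84, 77, 59, 68, 61, 21, 95]): compare 84 with maximum([77, 59, 68, 61, 21, 95])
maximum([77, 59, 68, 61, 21, 95]): compare 77 with maximum([59, 68, 61, 21, 95])
maximum([59, 68, 61, 21, 95]): compare 59 with maximum([68, 61, 21, 95])
maximum([68, 61, 21, 95]): compare 68 with maximum([61, 21, 95])
maximum([61, 21, 95]): compare 61 with maximum([21, 95])
maximum([21, 95]): compare 21 with maximum([95])
maximum([95]) = 95  (base case)
Compare 21 with 95 -> 95
Compare 61 with 95 -> 95
Compare 68 with 95 -> 95
Compare 59 with 95 -> 95
Compare 77 with 95 -> 95
Compare 84 with 95 -> 95
Compare 20 with 95 -> 95

95


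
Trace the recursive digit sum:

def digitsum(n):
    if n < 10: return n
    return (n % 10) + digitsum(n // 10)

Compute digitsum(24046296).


digitsum(24046296) = 6 + digitsum(2404629)
digitsum(2404629) = 9 + digitsum(240462)
digitsum(240462) = 2 + digitsum(24046)
digitsum(24046) = 6 + digitsum(2404)
digitsum(2404) = 4 + digitsum(240)
digitsum(240) = 0 + digitsum(24)
digitsum(24) = 4 + digitsum(2)
digitsum(2) = 2  (base case)
Total: 6 + 9 + 2 + 6 + 4 + 0 + 4 + 2 = 33

33


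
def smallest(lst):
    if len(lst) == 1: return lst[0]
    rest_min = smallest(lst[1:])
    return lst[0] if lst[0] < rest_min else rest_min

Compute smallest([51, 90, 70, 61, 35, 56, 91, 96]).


smallest([51, 90, 70, 61, 35, 56, 91, 96]): compare 51 with smallest([90, 70, 61, 35, 56, 91, 96])
smallest([90, 70, 61, 35, 56, 91, 96]): compare 90 with smallest([70, 61, 35, 56, 91, 96])
smallest([70, 61, 35, 56, 91, 96]): compare 70 with smallest([61, 35, 56, 91, 96])
smallest([61, 35, 56, 91, 96]): compare 61 with smallest([35, 56, 91, 96])
smallest([35, 56, 91, 96]): compare 35 with smallest([56, 91, 96])
smallest([56, 91, 96]): compare 56 with smallest([91, 96])
smallest([91, 96]): compare 91 with smallest([96])
smallest([96]) = 96  (base case)
Compare 91 with 96 -> 91
Compare 56 with 91 -> 56
Compare 35 with 56 -> 35
Compare 61 with 35 -> 35
Compare 70 with 35 -> 35
Compare 90 with 35 -> 35
Compare 51 with 35 -> 35

35
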